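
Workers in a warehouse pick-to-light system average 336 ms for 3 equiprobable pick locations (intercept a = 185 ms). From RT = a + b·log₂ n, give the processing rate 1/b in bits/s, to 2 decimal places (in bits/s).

b = (336 − 185)/log₂ 3 = 151/1.5850 = 95.270 ms per bit = 0.09527 s/bit; the reciprocal is 10.496 bits/s.

10.50 bits/s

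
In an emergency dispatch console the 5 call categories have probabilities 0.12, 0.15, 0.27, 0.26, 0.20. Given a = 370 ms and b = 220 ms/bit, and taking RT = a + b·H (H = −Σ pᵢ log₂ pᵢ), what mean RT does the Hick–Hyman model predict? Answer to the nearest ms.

867 ms

Entropy contributions −pᵢ log₂ pᵢ: 0.3671, 0.4105, 0.5100, 0.5053, 0.4644; sum H = 2.2573 bits.
RT = a + bH = 370 + 220·2.2573 = 866.61 ms.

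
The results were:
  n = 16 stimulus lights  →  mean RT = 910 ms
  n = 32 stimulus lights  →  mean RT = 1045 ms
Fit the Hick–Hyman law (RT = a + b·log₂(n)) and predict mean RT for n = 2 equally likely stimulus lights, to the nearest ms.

Solve the two-equation system in a and b:
  b = (1045 − 910) / (log₂ 32 − log₂ 16) = 135 / (5 − 4) = 135 ms/bit
  a = 910 − 135 × 4 = 370 ms
Then RT(2) = 370 + 135 × log₂ 2 = 370 + 135 × 1 ≈ 505.000 ms.

505 ms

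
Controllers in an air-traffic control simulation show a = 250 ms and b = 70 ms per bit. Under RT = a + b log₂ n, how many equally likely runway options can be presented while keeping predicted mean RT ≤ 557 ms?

70·log₂ n ≤ 557 − 250 = 307, giving log₂ n ≤ 4.3857 and n ≤ 20.904. The largest whole number is 20.

20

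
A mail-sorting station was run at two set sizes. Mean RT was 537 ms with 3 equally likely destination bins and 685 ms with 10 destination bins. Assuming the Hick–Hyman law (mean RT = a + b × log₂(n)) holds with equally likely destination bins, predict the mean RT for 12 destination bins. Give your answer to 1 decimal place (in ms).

With log₂ n on the abscissa the relation is linear; from the two conditions:
  b = (685 − 537) / (log₂ 10 − log₂ 3) = 148 / (3.3219 − 1.5850) = 85.206 ms/bit
  a = 537 − 85.206 × 1.5850 = 401.952 ms
Then RT(12) = 401.952 + 85.206 × log₂ 12 = 401.952 + 85.206 × 3.5850 ≈ 707.412 ms.

707.4 ms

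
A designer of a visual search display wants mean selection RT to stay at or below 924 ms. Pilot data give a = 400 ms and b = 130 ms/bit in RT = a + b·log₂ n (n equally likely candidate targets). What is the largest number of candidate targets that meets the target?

16

Information budget: (924 − 400)/130 = 4.0308 bits, so n ≤ 2^4.0308 = 16.345 → at most 16.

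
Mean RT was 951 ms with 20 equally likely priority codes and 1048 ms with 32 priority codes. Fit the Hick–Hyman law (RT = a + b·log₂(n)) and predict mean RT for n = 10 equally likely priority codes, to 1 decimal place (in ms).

807.9 ms

With log₂ n on the abscissa the relation is linear; from the two conditions:
  b = (1048 − 951) / (log₂ 32 − log₂ 20) = 97 / (5 − 4.3219) = 143.053 ms/bit
  a = 951 − 143.053 × 4.3219 = 332.737 ms
Then RT(10) = 332.737 + 143.053 × log₂ 10 = 332.737 + 143.053 × 3.3219 ≈ 807.947 ms.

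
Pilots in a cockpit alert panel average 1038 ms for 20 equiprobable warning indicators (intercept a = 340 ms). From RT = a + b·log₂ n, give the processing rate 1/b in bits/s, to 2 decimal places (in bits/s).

Choice component = 1038 − 340 = 698 ms over log₂(20) = 4.3219 bits.
b = 698 / 4.3219 = 161.502 ms/bit, so 1/b = 6.192 bits/s.

6.19 bits/s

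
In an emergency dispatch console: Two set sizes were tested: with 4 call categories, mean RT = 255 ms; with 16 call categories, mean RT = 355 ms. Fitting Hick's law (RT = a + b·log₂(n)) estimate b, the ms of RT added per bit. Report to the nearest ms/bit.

The slope on a log₂ axis is (355 − 255) / (4 − 2) = 50 ms/bit.

50 ms/bit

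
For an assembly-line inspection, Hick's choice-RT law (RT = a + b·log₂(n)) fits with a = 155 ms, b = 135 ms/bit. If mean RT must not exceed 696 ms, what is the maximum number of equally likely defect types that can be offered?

135·log₂ n ≤ 696 − 155 = 541, giving log₂ n ≤ 4.0074 and n ≤ 16.082. The largest whole number is 16.

16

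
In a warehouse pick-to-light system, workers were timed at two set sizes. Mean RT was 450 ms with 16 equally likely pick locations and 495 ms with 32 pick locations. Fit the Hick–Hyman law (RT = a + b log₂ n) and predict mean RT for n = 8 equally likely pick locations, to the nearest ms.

RT is linear in log₂ n, so two points fix the line:
  b = (495 − 450) / (log₂ 32 − log₂ 16) = 45 / (5 − 4) = 45 ms/bit
  a = 450 − 45 × 4 = 270 ms
Then RT(8) = 270 + 45 × log₂ 8 = 270 + 45 × 3 ≈ 405.000 ms.

405 ms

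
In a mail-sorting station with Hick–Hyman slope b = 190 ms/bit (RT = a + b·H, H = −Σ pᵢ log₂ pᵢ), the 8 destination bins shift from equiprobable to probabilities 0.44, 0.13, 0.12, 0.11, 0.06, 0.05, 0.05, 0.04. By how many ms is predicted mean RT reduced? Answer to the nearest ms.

98 ms

The RT saving is b·ΔH. Equiprobable H₀ = log₂(8) = 3.0000 bits; with the given probabilities H = 2.4826 bits.
b·(H₀ − H) = 190 × (3.0000 − 2.4826) = 98.30 ms.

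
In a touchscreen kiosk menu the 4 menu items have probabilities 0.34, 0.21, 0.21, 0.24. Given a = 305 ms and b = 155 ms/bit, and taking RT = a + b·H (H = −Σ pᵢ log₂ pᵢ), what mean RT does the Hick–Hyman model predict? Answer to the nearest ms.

610 ms

Entropy contributions −pᵢ log₂ pᵢ: 0.5292, 0.4728, 0.4728, 0.4941; sum H = 1.9690 bits.
RT = a + bH = 305 + 155·1.9690 = 610.19 ms.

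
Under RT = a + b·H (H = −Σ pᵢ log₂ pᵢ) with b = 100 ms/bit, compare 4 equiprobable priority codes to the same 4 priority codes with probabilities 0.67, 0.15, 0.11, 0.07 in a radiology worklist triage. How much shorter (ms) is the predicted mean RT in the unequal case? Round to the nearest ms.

The RT saving is b·ΔH. Equiprobable H₀ = log₂(4) = 2.0000 bits; with the given probabilities H = 1.4165 bits.
b·(H₀ − H) = 100 × (2.0000 − 1.4165) = 58.35 ms.

58 ms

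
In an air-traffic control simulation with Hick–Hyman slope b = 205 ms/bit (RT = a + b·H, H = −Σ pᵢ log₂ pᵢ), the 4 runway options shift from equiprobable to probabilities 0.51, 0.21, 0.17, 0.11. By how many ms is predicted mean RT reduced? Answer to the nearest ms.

The RT saving is b·ΔH. Equiprobable H₀ = log₂(4) = 2.0000 bits; with the given probabilities H = 1.7531 bits.
b·(H₀ − H) = 205 × (2.0000 − 1.7531) = 50.61 ms.

51 ms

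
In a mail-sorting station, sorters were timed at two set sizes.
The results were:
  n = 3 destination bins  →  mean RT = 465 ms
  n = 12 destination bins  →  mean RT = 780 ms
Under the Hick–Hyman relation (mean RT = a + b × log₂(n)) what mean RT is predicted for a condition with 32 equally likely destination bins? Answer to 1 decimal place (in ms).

RT is linear in log₂ n, so two points fix the line:
  b = (780 − 465) / (log₂ 12 − log₂ 3) = 315 / (3.5850 − 1.5850) = 157.500 ms/bit
  a = 465 − 157.500 × 1.5850 = 215.368 ms
Then RT(32) = 215.368 + 157.500 × log₂ 32 = 215.368 + 157.500 × 5 ≈ 1002.868 ms.

1002.9 ms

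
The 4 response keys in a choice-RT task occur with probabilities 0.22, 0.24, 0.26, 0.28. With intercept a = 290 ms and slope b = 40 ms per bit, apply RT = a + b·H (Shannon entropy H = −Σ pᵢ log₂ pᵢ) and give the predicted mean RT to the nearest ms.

370 ms

Entropy contributions −pᵢ log₂ pᵢ: 0.4806, 0.4941, 0.5053, 0.5142; sum H = 1.9942 bits.
RT = a + bH = 290 + 40·1.9942 = 369.77 ms.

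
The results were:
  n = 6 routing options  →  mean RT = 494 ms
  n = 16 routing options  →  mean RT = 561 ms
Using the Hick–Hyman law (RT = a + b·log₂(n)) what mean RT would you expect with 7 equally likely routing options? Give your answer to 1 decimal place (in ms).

Solve the two-equation system in a and b:
  b = (561 − 494) / (log₂ 16 − log₂ 6) = 67 / (4 − 2.5850) = 47.349 ms/bit
  a = 494 − 47.349 × 2.5850 = 371.606 ms
Then RT(7) = 371.606 + 47.349 × log₂ 7 = 371.606 + 47.349 × 2.8074 ≈ 504.530 ms.

504.5 ms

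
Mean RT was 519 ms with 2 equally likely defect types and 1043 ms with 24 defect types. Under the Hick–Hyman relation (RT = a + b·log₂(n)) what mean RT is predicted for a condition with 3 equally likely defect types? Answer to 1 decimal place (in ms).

604.5 ms

With log₂ n on the abscissa the relation is linear; from the two conditions:
  b = (1043 − 519) / (log₂ 24 − log₂ 2) = 524 / (4.5850 − 1) = 146.166 ms/bit
  a = 519 − 146.166 × 1 = 372.834 ms
Then RT(3) = 372.834 + 146.166 × log₂ 3 = 372.834 + 146.166 × 1.5850 ≈ 604.502 ms.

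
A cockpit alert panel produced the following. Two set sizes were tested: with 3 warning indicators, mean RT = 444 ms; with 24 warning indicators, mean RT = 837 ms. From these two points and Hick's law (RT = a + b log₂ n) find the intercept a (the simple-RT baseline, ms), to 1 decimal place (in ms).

b = (RT₂ − RT₁)/(log₂ n₂ − log₂ n₁) = (837 − 444)/(4.5850 − 1.5850) = 131.000 ms/bit.
Intercept: a = 444 − 131.000·log₂(3) = 236.370 ms.

236.4 ms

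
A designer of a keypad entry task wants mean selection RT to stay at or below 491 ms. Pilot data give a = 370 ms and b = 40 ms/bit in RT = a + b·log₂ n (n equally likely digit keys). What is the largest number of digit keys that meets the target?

Information budget: (491 − 370)/40 = 3.0250 bits, so n ≤ 2^3.0250 = 8.140 → at most 8.

8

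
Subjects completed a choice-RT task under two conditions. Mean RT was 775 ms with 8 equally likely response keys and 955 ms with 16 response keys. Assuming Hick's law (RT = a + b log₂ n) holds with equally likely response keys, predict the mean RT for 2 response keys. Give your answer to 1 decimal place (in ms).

415.0 ms

Solve the two-equation system in a and b:
  b = (955 − 775) / (log₂ 16 − log₂ 8) = 180 / (4 − 3) = 180.000 ms/bit
  a = 775 − 180.000 × 3 = 235.000 ms
Then RT(2) = 235.000 + 180.000 × log₂ 2 = 235.000 + 180.000 × 1 ≈ 415.000 ms.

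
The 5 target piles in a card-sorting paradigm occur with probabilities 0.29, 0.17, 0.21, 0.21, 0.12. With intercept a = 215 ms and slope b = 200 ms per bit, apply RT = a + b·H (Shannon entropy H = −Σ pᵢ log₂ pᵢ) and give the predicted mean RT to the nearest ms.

668 ms

Entropy contributions −pᵢ log₂ pᵢ: 0.5179, 0.4346, 0.4728, 0.4728, 0.3671; sum H = 2.2652 bits.
RT = a + bH = 215 + 200·2.2652 = 668.04 ms.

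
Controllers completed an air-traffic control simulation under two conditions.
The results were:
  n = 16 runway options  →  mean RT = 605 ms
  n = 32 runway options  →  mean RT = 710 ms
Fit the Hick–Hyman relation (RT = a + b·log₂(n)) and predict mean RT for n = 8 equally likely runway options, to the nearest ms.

With log₂ n on the abscissa the relation is linear; from the two conditions:
  b = (710 − 605) / (log₂ 32 − log₂ 16) = 105 / (5 − 4) = 105 ms/bit
  a = 605 − 105 × 4 = 185 ms
Then RT(8) = 185 + 105 × log₂ 8 = 185 + 105 × 3 ≈ 500.000 ms.

500 ms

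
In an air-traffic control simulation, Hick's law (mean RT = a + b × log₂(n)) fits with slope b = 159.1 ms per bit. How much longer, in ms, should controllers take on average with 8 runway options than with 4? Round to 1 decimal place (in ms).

159.1 ms

The intercept a cancels: ΔRT = b·(log₂ n₂ − log₂ n₁) = b·log₂(n₂/n₁).
log₂(8) − log₂(4) = log₂(8/4) = log₂(2) = 1.
ΔRT = 159.1 × 1.0000 = 159.100 ms.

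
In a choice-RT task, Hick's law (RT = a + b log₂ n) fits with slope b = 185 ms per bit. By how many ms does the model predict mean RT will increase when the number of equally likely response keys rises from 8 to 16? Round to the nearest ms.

185 ms

Only the slope matters, since a is common to both: ΔRT = b·log₂(n₂/n₁).
log₂(16) − log₂(8) = log₂(16/8) = log₂(2) = 1.
ΔRT = 185 × 1.0000 = 185.000 ms.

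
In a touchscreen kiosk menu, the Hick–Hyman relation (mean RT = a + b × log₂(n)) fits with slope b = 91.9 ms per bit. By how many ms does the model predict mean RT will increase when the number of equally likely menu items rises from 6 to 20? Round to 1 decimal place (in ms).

159.6 ms

ΔRT = (a + b log₂ n₂) − (a + b log₂ n₁) = b·(log₂ n₂ − log₂ n₁).
log₂(20) − log₂(6) = 4.3219 − 2.5850 = 1.7370.
ΔRT = 91.9 × 1.7370 = 159.627 ms.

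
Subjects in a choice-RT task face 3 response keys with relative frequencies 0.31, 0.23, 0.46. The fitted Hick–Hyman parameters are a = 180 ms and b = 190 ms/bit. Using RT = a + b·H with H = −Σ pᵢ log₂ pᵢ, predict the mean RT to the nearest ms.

470 ms

H = 0.31·log₂(1/0.31) + 0.23·log₂(1/0.23) + 0.46·log₂(1/0.46) = 1.5268 bits.
RT = 180 + 190 × 1.5268 = 470.09 ms.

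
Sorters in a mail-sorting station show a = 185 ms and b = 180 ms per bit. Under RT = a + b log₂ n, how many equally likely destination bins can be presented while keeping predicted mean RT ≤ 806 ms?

10

180·log₂ n ≤ 806 − 185 = 621, giving log₂ n ≤ 3.4500 and n ≤ 10.928. The largest whole number is 10.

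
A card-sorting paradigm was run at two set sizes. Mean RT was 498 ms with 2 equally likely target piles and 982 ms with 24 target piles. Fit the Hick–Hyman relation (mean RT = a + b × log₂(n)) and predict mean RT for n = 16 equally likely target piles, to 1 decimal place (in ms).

903.0 ms

Fit slope and intercept:
  b = (982 − 498) / (log₂ 24 − log₂ 2) = 484 / (4.5850 − 1) = 135.008 ms/bit
  a = 498 − 135.008 × 1 = 362.992 ms
Then RT(16) = 362.992 + 135.008 × log₂ 16 = 362.992 + 135.008 × 4 ≈ 903.025 ms.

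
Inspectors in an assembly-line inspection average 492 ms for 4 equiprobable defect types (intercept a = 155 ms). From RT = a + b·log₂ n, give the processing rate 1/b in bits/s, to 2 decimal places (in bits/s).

b = (492 − 155)/log₂ 4 = 337/2 = 168.500 ms per bit = 0.16850 s/bit; the reciprocal is 5.935 bits/s.

5.93 bits/s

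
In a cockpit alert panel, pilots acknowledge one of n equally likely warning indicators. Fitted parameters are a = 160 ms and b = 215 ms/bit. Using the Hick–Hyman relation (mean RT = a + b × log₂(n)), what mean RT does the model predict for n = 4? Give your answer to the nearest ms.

590 ms

log₂(4) = 2 bits, so RT = 160 + 215 × 2 ≈ 590.000 ms.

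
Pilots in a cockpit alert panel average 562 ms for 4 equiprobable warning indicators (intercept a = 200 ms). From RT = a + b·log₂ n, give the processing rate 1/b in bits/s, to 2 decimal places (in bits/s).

5.52 bits/s

b = (562 − 200)/log₂ 4 = 362/2 = 181.000 ms per bit = 0.18100 s/bit; the reciprocal is 5.525 bits/s.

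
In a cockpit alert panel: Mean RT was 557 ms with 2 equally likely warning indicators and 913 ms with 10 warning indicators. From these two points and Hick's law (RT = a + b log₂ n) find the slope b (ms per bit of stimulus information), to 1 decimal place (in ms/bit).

The slope on a log₂ axis is (913 − 557) / (3.3219 − 1) = 153.321 ms/bit.

153.3 ms/bit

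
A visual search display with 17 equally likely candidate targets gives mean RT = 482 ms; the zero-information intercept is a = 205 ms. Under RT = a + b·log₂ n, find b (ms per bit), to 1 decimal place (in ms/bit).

67.8 ms/bit

b = (482 − 205) / log₂(17) = 277 / 4.0875 = 67.768 ms/bit.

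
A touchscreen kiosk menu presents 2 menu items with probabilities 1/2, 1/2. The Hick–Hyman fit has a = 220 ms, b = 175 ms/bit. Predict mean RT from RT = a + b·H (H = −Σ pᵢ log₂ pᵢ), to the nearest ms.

Each term −pᵢ log₂ pᵢ: 0.5·1 + 0.5·1; summed, H = 1.000 bits.
Mean RT = a + bH = 220 + 175·1.000 = 395.00 ms.

395 ms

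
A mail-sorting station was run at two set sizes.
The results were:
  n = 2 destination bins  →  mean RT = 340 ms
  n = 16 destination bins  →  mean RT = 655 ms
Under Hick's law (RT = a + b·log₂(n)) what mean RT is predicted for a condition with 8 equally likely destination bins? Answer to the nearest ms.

550 ms

With log₂ n on the abscissa the relation is linear; from the two conditions:
  b = (655 − 340) / (log₂ 16 − log₂ 2) = 315 / (4 − 1) = 105 ms/bit
  a = 340 − 105 × 1 = 235 ms
Then RT(8) = 235 + 105 × log₂ 8 = 235 + 105 × 3 ≈ 550.000 ms.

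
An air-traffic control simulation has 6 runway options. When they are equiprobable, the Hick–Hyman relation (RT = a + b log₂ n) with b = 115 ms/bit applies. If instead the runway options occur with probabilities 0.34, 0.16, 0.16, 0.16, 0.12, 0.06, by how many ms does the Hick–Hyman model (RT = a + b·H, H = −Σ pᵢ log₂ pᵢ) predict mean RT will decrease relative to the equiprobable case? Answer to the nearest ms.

20 ms

Equiprobable entropy H₀ = log₂ 6 = 2.5850 bits.
Skewed entropy H = −Σ pᵢ log₂ pᵢ = 2.4088 bits.
ΔRT = b·(H₀ − H) = 115 × 0.1761 = 20.26 ms.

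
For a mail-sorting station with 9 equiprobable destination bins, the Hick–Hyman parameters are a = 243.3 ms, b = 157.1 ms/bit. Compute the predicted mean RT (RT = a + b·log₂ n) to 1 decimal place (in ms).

741.3 ms

log₂(9) = 3.1699 bits, so RT = 243.3 + 157.1 × 3.1699 ≈ 741.295 ms.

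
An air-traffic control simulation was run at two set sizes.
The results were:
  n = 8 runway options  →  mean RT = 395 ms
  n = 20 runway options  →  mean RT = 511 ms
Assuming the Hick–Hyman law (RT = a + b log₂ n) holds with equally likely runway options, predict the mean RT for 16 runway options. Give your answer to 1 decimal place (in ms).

RT is linear in log₂ n, so two points fix the line:
  b = (511 − 395) / (log₂ 20 − log₂ 8) = 116 / (4.3219 − 3) = 87.751 ms/bit
  a = 395 − 87.751 × 3 = 131.748 ms
Then RT(16) = 131.748 + 87.751 × log₂ 16 = 131.748 + 87.751 × 4 ≈ 482.751 ms.

482.8 ms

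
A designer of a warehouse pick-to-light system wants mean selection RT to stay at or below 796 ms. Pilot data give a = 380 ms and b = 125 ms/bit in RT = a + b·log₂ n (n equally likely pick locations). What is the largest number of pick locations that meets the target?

10

Set 380 + 125·log₂ n ≤ 796 → log₂ n ≤ (796 − 380)/125 = 3.3280.
So n ≤ 2^3.3280 = 10.042; the largest integer n is 10.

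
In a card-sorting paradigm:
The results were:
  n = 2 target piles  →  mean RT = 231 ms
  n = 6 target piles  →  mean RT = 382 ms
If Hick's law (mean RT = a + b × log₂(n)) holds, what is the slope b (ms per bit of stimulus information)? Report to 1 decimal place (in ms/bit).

The slope on a log₂ axis is (382 − 231) / (2.5850 − 1) = 95.270 ms/bit.

95.3 ms/bit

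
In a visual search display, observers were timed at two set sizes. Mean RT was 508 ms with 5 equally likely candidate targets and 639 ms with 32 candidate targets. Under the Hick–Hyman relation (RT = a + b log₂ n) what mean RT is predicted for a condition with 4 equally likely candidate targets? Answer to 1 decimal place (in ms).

492.3 ms

Solve the two-equation system in a and b:
  b = (639 − 508) / (log₂ 32 − log₂ 5) = 131 / (5 − 2.3219) = 48.916 ms/bit
  a = 508 − 48.916 × 2.3219 = 394.421 ms
Then RT(4) = 394.421 + 48.916 × log₂ 4 = 394.421 + 48.916 × 2 ≈ 492.253 ms.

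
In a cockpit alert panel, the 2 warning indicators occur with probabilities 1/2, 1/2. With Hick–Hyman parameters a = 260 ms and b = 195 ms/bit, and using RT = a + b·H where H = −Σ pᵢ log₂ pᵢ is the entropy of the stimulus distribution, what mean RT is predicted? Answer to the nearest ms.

H = −Σ pᵢ log₂ pᵢ = 0.5·1 + 0.5·1 = 1.000 bits.
RT = 260 + 195 × 1.000 = 455.00 ms.

455 ms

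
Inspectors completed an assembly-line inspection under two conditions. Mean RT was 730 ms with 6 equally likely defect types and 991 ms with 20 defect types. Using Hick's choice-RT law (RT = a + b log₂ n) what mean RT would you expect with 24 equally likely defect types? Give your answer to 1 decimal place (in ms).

RT is linear in log₂ n, so two points fix the line:
  b = (991 − 730) / (log₂ 20 − log₂ 6) = 261 / (4.3219 − 2.5850) = 150.262 ms/bit
  a = 730 − 150.262 × 2.5850 = 341.578 ms
Then RT(24) = 341.578 + 150.262 × log₂ 24 = 341.578 + 150.262 × 4.5850 ≈ 1030.524 ms.

1030.5 ms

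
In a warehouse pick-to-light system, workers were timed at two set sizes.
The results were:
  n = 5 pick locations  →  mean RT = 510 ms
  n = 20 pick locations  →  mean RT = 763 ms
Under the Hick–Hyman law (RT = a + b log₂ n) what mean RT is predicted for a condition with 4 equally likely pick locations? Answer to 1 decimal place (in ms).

RT is linear in log₂ n, so two points fix the line:
  b = (763 − 510) / (log₂ 20 − log₂ 5) = 253 / (4.3219 − 2.3219) = 126.500 ms/bit
  a = 510 − 126.500 × 2.3219 = 216.276 ms
Then RT(4) = 216.276 + 126.500 × log₂ 4 = 216.276 + 126.500 × 2 ≈ 469.276 ms.

469.3 ms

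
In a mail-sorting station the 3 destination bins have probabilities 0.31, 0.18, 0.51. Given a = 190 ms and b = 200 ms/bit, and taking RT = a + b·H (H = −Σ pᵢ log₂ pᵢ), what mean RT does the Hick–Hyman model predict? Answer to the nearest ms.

H = 0.31·log₂(1/0.31) + 0.18·log₂(1/0.18) + 0.51·log₂(1/0.51) = 1.4645 bits.
RT = 190 + 200 × 1.4645 = 482.91 ms.

483 ms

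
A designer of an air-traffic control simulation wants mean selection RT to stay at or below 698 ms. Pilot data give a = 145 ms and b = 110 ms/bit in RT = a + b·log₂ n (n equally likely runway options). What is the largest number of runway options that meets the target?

Information budget: (698 − 145)/110 = 5.0273 bits, so n ≤ 2^5.0273 = 32.611 → at most 32.

32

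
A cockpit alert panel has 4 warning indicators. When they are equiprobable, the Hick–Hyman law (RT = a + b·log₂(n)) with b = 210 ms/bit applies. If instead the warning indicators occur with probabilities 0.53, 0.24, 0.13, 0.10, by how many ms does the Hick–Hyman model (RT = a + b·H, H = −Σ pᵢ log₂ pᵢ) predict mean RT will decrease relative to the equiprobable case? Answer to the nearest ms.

64 ms

Equiprobable entropy H₀ = log₂ 4 = 2.0000 bits.
Skewed entropy H = −Σ pᵢ log₂ pᵢ = 1.6944 bits.
ΔRT = b·(H₀ − H) = 210 × 0.3056 = 64.17 ms.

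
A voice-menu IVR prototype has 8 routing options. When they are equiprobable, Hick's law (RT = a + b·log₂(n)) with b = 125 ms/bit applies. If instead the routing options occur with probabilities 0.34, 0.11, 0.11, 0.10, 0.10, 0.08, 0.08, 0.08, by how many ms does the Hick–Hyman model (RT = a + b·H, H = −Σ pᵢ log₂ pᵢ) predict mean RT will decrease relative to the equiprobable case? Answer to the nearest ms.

29 ms

The RT saving is b·ΔH. Equiprobable H₀ = log₂(8) = 3.0000 bits; with the given probabilities H = 2.7687 bits.
b·(H₀ − H) = 125 × (3.0000 − 2.7687) = 28.92 ms.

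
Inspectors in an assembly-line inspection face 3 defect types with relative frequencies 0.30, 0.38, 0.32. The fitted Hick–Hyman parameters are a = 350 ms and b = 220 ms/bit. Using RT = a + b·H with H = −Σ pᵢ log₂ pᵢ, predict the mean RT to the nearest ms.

697 ms

H = 0.30·log₂(1/0.30) + 0.38·log₂(1/0.38) + 0.32·log₂(1/0.32) = 1.5776 bits.
RT = 350 + 220 × 1.5776 = 697.07 ms.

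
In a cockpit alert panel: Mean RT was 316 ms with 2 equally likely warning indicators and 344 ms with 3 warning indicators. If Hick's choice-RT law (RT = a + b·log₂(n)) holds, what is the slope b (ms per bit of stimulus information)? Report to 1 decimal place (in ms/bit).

b = (RT₂ − RT₁)/(log₂ n₂ − log₂ n₁) = (344 − 316)/(1.5850 − 1) = 47.866 ms/bit.

47.9 ms/bit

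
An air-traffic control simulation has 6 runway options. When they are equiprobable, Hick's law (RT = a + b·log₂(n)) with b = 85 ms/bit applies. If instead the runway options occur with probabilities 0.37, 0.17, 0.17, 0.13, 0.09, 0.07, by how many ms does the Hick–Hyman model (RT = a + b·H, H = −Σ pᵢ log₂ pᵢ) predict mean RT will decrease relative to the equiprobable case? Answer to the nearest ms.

19 ms

Equiprobable entropy H₀ = log₂ 6 = 2.5850 bits.
Skewed entropy H = −Σ pᵢ log₂ pᵢ = 2.3638 bits.
ΔRT = b·(H₀ − H) = 85 × 0.2212 = 18.80 ms.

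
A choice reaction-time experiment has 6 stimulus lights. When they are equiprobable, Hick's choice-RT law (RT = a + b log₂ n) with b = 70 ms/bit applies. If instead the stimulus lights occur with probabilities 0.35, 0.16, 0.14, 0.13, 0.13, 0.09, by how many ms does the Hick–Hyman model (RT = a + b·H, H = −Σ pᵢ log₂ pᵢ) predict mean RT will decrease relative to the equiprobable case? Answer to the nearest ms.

11 ms

Equiprobable entropy H₀ = log₂ 6 = 2.5850 bits.
Skewed entropy H = −Σ pᵢ log₂ pᵢ = 2.4282 bits.
ΔRT = b·(H₀ − H) = 70 × 0.1568 = 10.98 ms.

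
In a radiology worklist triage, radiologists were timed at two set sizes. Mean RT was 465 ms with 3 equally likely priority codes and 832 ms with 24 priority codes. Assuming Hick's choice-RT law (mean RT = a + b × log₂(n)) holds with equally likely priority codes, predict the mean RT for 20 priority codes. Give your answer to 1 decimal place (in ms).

799.8 ms

With log₂ n on the abscissa the relation is linear; from the two conditions:
  b = (832 − 465) / (log₂ 24 − log₂ 3) = 367 / (4.5850 − 1.5850) = 122.333 ms/bit
  a = 465 − 122.333 × 1.5850 = 271.106 ms
Then RT(20) = 271.106 + 122.333 × log₂ 20 = 271.106 + 122.333 × 4.3219 ≈ 799.822 ms.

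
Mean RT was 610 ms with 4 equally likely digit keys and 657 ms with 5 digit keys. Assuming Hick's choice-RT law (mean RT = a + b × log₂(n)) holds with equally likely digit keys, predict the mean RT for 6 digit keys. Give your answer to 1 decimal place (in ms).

695.4 ms

RT is linear in log₂ n, so two points fix the line:
  b = (657 − 610) / (log₂ 5 − log₂ 4) = 47 / (2.3219 − 2) = 145.995 ms/bit
  a = 610 − 145.995 × 2 = 318.009 ms
Then RT(6) = 318.009 + 145.995 × log₂ 6 = 318.009 + 145.995 × 2.5850 ≈ 695.402 ms.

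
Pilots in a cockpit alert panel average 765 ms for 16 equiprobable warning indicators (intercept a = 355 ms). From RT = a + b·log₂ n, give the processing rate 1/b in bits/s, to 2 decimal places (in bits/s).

b = (765 − 355)/log₂ 16 = 410/4 = 102.500 ms per bit = 0.10250 s/bit; the reciprocal is 9.756 bits/s.

9.76 bits/s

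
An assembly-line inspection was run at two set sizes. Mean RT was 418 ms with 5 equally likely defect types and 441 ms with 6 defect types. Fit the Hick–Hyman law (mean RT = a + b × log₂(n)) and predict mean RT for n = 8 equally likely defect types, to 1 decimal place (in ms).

RT is linear in log₂ n, so two points fix the line:
  b = (441 − 418) / (log₂ 6 − log₂ 5) = 23 / (2.5850 − 2.3219) = 87.441 ms/bit
  a = 418 − 87.441 × 2.3219 = 214.968 ms
Then RT(8) = 214.968 + 87.441 × log₂ 8 = 214.968 + 87.441 × 3 ≈ 477.291 ms.

477.3 ms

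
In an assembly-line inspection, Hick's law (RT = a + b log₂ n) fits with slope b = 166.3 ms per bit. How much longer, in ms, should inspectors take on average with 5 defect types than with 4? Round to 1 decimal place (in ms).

53.5 ms

ΔRT = (a + b log₂ n₂) − (a + b log₂ n₁) = b·(log₂ n₂ − log₂ n₁).
log₂(5) − log₂(4) = 2.3219 − 2 = 0.3219.
ΔRT = 166.3 × 0.3219 = 53.537 ms.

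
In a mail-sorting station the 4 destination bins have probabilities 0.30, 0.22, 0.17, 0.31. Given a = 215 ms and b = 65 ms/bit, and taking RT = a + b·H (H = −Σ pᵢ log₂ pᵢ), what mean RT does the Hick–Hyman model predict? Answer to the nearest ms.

342 ms

H = 0.30·log₂(1/0.30) + 0.22·log₂(1/0.22) + 0.17·log₂(1/0.17) + 0.31·log₂(1/0.31) = 1.9600 bits.
RT = 215 + 65 × 1.9600 = 342.40 ms.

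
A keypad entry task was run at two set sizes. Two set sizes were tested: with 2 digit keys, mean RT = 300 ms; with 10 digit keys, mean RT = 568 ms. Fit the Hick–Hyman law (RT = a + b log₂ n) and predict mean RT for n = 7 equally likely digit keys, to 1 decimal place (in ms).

RT is linear in log₂ n, so two points fix the line:
  b = (568 − 300) / (log₂ 10 − log₂ 2) = 268 / (3.3219 − 1) = 115.421 ms/bit
  a = 300 − 115.421 × 1 = 184.579 ms
Then RT(7) = 184.579 + 115.421 × log₂ 7 = 184.579 + 115.421 × 2.8074 ≈ 508.607 ms.

508.6 ms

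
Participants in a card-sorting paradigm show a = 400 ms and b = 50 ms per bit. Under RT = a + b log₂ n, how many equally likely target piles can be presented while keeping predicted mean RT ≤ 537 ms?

50·log₂ n ≤ 537 − 400 = 137, giving log₂ n ≤ 2.7400 and n ≤ 6.681. The largest whole number is 6.

6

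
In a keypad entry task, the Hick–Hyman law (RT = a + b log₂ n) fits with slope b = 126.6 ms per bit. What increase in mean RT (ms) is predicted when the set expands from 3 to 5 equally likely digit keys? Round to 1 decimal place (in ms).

93.3 ms

Only the slope matters, since a is common to both: ΔRT = b·log₂(n₂/n₁).
log₂(5) − log₂(3) = 2.3219 − 1.5850 = 0.7370.
ΔRT = 126.6 × 0.7370 = 93.300 ms.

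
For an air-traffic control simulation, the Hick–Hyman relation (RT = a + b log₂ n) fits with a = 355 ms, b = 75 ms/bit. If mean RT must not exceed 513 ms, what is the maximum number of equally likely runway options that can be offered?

4

Set 355 + 75·log₂ n ≤ 513 → log₂ n ≤ (513 − 355)/75 = 2.1067.
So n ≤ 2^2.1067 = 4.307; the largest integer n is 4.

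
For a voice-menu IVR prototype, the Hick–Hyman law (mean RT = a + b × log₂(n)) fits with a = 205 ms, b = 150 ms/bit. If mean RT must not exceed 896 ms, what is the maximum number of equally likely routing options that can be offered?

24

Information budget: (896 − 205)/150 = 4.6067 bits, so n ≤ 2^4.6067 = 24.364 → at most 24.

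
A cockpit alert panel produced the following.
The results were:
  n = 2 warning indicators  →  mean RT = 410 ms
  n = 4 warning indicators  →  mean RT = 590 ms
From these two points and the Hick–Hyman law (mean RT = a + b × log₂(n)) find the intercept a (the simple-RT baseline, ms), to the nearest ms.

230 ms

b = (RT₂ − RT₁)/(log₂ n₂ − log₂ n₁) = (590 − 410)/(2 − 1) = 180 ms/bit.
Intercept: a = 410 − 180·log₂(2) = 230.000 ms.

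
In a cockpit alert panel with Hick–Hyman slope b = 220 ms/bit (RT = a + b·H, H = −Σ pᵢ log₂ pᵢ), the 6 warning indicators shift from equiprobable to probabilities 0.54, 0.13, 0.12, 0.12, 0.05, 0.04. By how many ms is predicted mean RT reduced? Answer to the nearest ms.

Equiprobable entropy H₀ = log₂ 6 = 2.5850 bits.
Skewed entropy H = −Σ pᵢ log₂ pᵢ = 1.9987 bits.
ΔRT = b·(H₀ − H) = 220 × 0.5863 = 128.98 ms.

129 ms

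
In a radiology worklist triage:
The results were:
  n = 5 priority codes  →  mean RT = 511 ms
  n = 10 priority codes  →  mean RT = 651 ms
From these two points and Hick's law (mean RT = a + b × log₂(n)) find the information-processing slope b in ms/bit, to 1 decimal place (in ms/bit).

Slope: b = (651 − 511) / (log₂ 10 − log₂ 5) = 140/1.0000 = 140.000 ms/bit.

140.0 ms/bit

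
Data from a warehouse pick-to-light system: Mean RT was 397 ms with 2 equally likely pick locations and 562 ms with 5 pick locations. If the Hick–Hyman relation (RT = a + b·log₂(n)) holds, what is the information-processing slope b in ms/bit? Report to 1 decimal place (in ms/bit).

The slope on a log₂ axis is (562 − 397) / (2.3219 − 1) = 124.818 ms/bit.

124.8 ms/bit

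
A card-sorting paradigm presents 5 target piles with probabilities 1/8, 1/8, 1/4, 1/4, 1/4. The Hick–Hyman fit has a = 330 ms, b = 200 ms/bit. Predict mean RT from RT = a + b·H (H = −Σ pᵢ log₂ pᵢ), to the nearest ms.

H = −Σ pᵢ log₂ pᵢ = 0.125·3 + 0.125·3 + 0.25·2 + 0.25·2 + 0.25·2 = 2.250 bits.
RT = 330 + 200 × 2.250 = 780.00 ms.

780 ms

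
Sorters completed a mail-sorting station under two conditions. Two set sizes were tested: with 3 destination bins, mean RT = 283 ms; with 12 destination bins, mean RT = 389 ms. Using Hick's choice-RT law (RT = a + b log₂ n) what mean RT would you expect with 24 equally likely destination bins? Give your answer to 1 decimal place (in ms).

RT is linear in log₂ n, so two points fix the line:
  b = (389 − 283) / (log₂ 12 − log₂ 3) = 106 / (3.5850 − 1.5850) = 53.000 ms/bit
  a = 283 − 53.000 × 1.5850 = 198.997 ms
Then RT(24) = 198.997 + 53.000 × log₂ 24 = 198.997 + 53.000 × 4.5850 ≈ 442.000 ms.

442.0 ms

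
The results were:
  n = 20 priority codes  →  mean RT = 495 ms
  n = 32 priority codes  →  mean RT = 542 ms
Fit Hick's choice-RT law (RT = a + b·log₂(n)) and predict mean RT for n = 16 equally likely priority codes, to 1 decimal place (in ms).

472.7 ms

With log₂ n on the abscissa the relation is linear; from the two conditions:
  b = (542 − 495) / (log₂ 32 − log₂ 20) = 47 / (5 − 4.3219) = 69.314 ms/bit
  a = 495 − 69.314 × 4.3219 = 195.429 ms
Then RT(16) = 195.429 + 69.314 × log₂ 16 = 195.429 + 69.314 × 4 ≈ 472.686 ms.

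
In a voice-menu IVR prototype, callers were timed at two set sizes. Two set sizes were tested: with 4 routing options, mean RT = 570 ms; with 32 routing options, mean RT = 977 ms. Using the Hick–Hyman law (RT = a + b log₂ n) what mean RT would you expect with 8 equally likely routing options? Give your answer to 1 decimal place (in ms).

705.7 ms

With log₂ n on the abscissa the relation is linear; from the two conditions:
  b = (977 − 570) / (log₂ 32 − log₂ 4) = 407 / (5 − 2) = 135.667 ms/bit
  a = 570 − 135.667 × 2 = 298.667 ms
Then RT(8) = 298.667 + 135.667 × log₂ 8 = 298.667 + 135.667 × 3 ≈ 705.667 ms.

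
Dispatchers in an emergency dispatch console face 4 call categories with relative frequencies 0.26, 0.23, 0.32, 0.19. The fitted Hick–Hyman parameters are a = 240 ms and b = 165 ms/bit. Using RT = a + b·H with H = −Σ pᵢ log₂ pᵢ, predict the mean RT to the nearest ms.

H = 0.26·log₂(1/0.26) + 0.23·log₂(1/0.23) + 0.32·log₂(1/0.32) + 0.19·log₂(1/0.19) = 1.9742 bits.
RT = 240 + 165 × 1.9742 = 565.75 ms.

566 ms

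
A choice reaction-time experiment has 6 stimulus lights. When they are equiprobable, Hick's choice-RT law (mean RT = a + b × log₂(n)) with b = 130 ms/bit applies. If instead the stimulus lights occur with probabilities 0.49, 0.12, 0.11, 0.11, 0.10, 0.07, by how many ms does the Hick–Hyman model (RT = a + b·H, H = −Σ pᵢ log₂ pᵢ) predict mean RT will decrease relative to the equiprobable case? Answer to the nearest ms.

The RT saving is b·ΔH. Equiprobable H₀ = log₂(6) = 2.5850 bits; with the given probabilities H = 2.1727 bits.
b·(H₀ − H) = 130 × (2.5850 − 2.1727) = 53.60 ms.

54 ms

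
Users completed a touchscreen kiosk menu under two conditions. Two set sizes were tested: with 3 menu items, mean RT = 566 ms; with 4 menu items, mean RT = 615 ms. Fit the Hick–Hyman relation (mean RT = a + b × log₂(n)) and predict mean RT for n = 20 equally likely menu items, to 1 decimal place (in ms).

889.1 ms

RT is linear in log₂ n, so two points fix the line:
  b = (615 − 566) / (log₂ 4 − log₂ 3) = 49 / (2 − 1.5850) = 118.062 ms/bit
  a = 566 − 118.062 × 1.5850 = 378.877 ms
Then RT(20) = 378.877 + 118.062 × log₂ 20 = 378.877 + 118.062 × 4.3219 ≈ 889.131 ms.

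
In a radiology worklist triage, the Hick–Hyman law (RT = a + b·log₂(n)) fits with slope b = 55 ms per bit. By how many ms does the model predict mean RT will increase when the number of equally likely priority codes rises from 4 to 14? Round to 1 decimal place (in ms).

99.4 ms

Only the slope matters, since a is common to both: ΔRT = b·log₂(n₂/n₁).
log₂(14) − log₂(4) = 3.8074 − 2 = 1.8074.
ΔRT = 55 × 1.8074 = 99.405 ms.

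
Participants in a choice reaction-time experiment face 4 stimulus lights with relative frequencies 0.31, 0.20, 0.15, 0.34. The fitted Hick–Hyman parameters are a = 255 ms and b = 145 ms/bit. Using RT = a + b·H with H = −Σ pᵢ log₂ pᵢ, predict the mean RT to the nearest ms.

H = 0.31·log₂(1/0.31) + 0.20·log₂(1/0.20) + 0.15·log₂(1/0.15) + 0.34·log₂(1/0.34) = 1.9279 bits.
RT = 255 + 145 × 1.9279 = 534.55 ms.

535 ms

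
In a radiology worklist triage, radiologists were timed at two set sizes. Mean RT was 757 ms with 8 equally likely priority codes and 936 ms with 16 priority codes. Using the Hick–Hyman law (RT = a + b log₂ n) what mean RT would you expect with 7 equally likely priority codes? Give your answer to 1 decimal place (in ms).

722.5 ms

Fit slope and intercept:
  b = (936 − 757) / (log₂ 16 − log₂ 8) = 179 / (4 − 3) = 179.000 ms/bit
  a = 757 − 179.000 × 3 = 220.000 ms
Then RT(7) = 220.000 + 179.000 × log₂ 7 = 220.000 + 179.000 × 2.8074 ≈ 722.517 ms.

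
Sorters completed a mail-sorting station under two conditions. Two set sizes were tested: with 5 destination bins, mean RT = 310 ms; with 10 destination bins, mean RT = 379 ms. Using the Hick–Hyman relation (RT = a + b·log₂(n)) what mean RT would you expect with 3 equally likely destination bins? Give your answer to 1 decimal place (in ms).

259.1 ms

Solve the two-equation system in a and b:
  b = (379 − 310) / (log₂ 10 − log₂ 5) = 69 / (3.3219 − 2.3219) = 69.000 ms/bit
  a = 310 − 69.000 × 2.3219 = 149.787 ms
Then RT(3) = 149.787 + 69.000 × log₂ 3 = 149.787 + 69.000 × 1.5850 ≈ 259.149 ms.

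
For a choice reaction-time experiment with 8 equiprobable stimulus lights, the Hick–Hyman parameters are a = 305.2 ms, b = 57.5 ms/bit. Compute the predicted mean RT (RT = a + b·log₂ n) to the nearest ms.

478 ms

log₂(8) = 3 bits, so RT = 305.2 + 57.5 × 3 ≈ 477.700 ms.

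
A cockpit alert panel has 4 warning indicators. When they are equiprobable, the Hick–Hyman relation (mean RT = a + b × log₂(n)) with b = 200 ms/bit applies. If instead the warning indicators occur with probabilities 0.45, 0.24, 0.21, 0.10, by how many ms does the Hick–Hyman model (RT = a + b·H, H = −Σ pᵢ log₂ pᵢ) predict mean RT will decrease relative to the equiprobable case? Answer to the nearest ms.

36 ms

Equiprobable entropy H₀ = log₂ 4 = 2.0000 bits.
Skewed entropy H = −Σ pᵢ log₂ pᵢ = 1.8176 bits.
ΔRT = b·(H₀ − H) = 200 × 0.1824 = 36.49 ms.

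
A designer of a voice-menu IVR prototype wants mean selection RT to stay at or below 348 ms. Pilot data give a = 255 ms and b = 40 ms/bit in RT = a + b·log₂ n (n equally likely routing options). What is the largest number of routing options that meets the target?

5

40·log₂ n ≤ 348 − 255 = 93, giving log₂ n ≤ 2.3250 and n ≤ 5.011. The largest whole number is 5.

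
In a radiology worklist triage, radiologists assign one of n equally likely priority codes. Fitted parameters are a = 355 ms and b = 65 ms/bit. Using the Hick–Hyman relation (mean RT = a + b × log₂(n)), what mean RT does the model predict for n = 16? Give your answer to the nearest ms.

log₂(16) = 4 bits, so RT = 355 + 65 × 4 ≈ 615.000 ms.

615 ms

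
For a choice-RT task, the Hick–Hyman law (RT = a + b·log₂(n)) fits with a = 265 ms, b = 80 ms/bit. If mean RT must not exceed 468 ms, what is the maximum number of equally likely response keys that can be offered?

Set 265 + 80·log₂ n ≤ 468 → log₂ n ≤ (468 − 265)/80 = 2.5375.
So n ≤ 2^2.5375 = 5.806; the largest integer n is 5.

5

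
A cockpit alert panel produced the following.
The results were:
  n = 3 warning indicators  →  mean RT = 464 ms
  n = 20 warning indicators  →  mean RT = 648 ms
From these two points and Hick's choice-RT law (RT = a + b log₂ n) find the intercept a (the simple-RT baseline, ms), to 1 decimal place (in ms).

Slope: b = (648 − 464) / (log₂ 20 − log₂ 3) = 184/2.7370 = 67.228 ms/bit.
Intercept: a = 464 − 67.228·log₂(3) = 357.447 ms.

357.4 ms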